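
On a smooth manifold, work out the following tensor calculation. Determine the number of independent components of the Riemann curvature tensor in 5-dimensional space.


The Riemann tensor in d dimensions has d^2(d^2 - 1)/12 independent components.
d = 5, so d^2 = 25
d^2 - 1 = 24
d^2(d^2 - 1) = 25 * 24 = 600
Divide by 12: 600 / 12 = 50

50


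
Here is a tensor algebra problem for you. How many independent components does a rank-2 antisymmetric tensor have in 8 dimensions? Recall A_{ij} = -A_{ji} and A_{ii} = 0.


An antisymmetric rank-2 tensor satisfies A_{ij} = -A_{ji}, so diagonal entries are zero.
The independent components are the upper-triangular entries: C(n, 2) = n(n-1)/2.
n = 8
C(8, 2) = 8 * 7 / 2 = 56 / 2 = 28

28


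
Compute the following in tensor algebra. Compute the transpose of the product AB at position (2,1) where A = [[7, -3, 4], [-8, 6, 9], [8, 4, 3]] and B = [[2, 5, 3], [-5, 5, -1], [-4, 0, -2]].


(AB)^T_{ij} = (AB)_{ji} = sum_k A_{jk} B_{ki}.
For i=2, j=1 we need (AB)_{12}:
A_{11} * B_{12} = 7 * 5 = 35
A_{12} * B_{22} = -3 * 5 = -15
A_{13} * B_{32} = 4 * 0 = 0
Sum = 35 + -15 + 0 = 20

20


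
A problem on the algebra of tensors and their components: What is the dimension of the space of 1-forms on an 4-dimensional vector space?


The dimension of the space of p-forms on an n-dimensional space is C(n, p).
n = 4, p = 1
C(4, 1) = 4! / (1! * 3!) = 4

4


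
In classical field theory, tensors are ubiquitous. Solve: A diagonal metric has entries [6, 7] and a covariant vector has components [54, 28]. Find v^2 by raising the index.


To raise an index with a diagonal metric: v^i = v_i / g_{ii}.
For index 2: v_2 = 28, g_{22} = 7
v^2 = 28 / 7 = 4

4


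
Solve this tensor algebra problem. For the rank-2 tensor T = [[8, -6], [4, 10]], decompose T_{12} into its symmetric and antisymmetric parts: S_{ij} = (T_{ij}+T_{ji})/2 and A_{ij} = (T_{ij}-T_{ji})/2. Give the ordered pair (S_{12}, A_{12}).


T_{12} = -6
T_{21} = 4
S_{12} = (-6 + 4)/2 = -2/2 = -1
A_{12} = (-6 - 4)/2 = -10/2 = -5
Check: S + A = -1 + -5 = -6 = T_{12}.

(-1, -5)


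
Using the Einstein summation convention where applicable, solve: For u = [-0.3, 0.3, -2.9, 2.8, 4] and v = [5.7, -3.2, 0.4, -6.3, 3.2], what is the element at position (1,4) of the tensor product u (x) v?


The outer product entry T_{ij} = u_i * v_j.
We need i=1, j=4.
u_1 = -0.3, v_4 = -6.3
T_{1,4} = -0.3 * -6.3 = 1.89

1.89


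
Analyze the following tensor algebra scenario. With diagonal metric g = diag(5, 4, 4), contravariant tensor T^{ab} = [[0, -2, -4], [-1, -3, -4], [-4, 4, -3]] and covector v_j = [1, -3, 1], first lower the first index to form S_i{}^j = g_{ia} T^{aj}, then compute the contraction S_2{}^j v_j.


Step 1: lower the first index. For a diagonal metric, g_{ia} T^{aj} = g_{ii} T^{ij} (no sum on i).
g_{22} = 4
S_2{}^1 = 4 * T^{21} = 4 * -1 = -4
S_2{}^2 = 4 * T^{22} = 4 * -3 = -12
S_2{}^3 = 4 * T^{23} = 4 * -4 = -16
Step 2: contract S_2{}^j with v_j.
S_2{}^1 * v_1 = -4 * 1 = -4
S_2{}^2 * v_2 = -12 * -3 = 36
S_2{}^3 * v_3 = -16 * 1 = -16
Result = -4 + 36 + -16 = 16

16


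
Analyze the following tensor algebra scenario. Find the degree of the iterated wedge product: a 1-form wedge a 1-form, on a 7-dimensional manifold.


The degree of a wedge product is the sum of the degrees of the individual forms.
Degrees: 1, 1
Total degree = 1 + 1 = 2

2


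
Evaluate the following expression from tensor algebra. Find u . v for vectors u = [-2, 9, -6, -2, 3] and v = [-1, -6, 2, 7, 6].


The inner product u . v = sum of u_i * v_i.
Term-by-term: -2 * -1, 9 * -6, -6 * 2, -2 * 7, 3 * 6
Products: 2, -54, -12, -14, 18
Sum = 2 + -54 + -12 + -14 + 18 = -60

-60


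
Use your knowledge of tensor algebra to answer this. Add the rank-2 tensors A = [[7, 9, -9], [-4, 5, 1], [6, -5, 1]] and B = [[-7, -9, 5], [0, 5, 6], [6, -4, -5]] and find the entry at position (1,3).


Tensor addition is component-wise: (A + B)_{ij} = A_{ij} + B_{ij}.
A_{13} = -9
B_{13} = 5
(A + B)_{13} = -9 + 5 = -4

-4


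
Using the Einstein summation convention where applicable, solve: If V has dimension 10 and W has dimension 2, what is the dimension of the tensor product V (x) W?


The dimension of a tensor product is the product of dimensions.
dim(V) = 10, dim(W) = 2
dim(V (x) W) = 10 * 2 = 20

20


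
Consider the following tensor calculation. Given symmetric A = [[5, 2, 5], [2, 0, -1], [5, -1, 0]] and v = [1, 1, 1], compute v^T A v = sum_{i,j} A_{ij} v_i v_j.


First compute Av:
(Av)_1 = 5*1 + 2*1 + 5*1 = 12
(Av)_2 = 2*1 + 0*1 + -1*1 = 1
(Av)_3 = 5*1 + -1*1 + 0*1 = 4
Av = [12, 1, 4]
Then v^T (Av) = 1*12 + 1*1 + 1*4
= 12 + 1 + 4 = 17

17


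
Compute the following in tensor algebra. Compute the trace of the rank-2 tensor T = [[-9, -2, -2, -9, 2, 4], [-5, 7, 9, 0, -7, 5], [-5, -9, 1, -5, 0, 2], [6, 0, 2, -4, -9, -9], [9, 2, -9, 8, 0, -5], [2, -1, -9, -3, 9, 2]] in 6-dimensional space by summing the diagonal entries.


The contraction (trace) of a rank-2 tensor is the sum of its diagonal elements.
Diagonal entries: A[1,1] = -9, A[2,2] = 7, A[3,3] = 1, A[4,4] = -4, A[5,5] = 0, A[6,6] = 2
Tr(A) = -9 + 7 + 1 + -4 + 0 + 2 = -3

-3


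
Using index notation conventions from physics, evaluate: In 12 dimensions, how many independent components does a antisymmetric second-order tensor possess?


A antisymmetric rank-2 tensor in d dimensions has d(d-1)/2 independent components.
d = 12
d(d-1)/2 = 12 * 11 / 2 = 132 / 2 = 66

66


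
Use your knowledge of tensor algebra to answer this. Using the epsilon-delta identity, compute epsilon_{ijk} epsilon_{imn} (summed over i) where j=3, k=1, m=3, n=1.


Using the identity: epsilon_{ijk} epsilon_{imn} = delta_{jm} delta_{kn} - delta_{jn} delta_{km}.
delta_{33} = 1
delta_{11} = 1
delta_{31} = 0
delta_{13} = 0
Result = 1 * 1 - 0 * 0 = 1 - 0 = 1

1


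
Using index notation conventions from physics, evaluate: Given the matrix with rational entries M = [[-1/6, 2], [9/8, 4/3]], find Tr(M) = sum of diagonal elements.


The trace is the sum of diagonal entries.
Diagonal: M[1,1] = -1/6, M[2,2] = 4/3
Tr(M) = -1/6 + 4/3
Computing step by step:
After adding M[1,1]: -1/6
After adding M[2,2]: 7/6
Tr(M) = 7/6

7/6


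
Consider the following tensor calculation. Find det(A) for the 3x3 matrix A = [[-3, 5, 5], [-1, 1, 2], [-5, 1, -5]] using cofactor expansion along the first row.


Expanding along the first row, det(A) = a11*M_11 - a12*M_12 + a13*M_13, where M_1j is the (1,j) minor.
Minor M_11 = 1*-5 - 2*1 = -7
Minor M_12 = -1*-5 - 2*-5 = 15
Minor M_13 = -1*1 - 1*-5 = 4
det = -3*(-7) - 5*(15) + 5*(4)
    = 21 - 75 + 20
    = -34

-34


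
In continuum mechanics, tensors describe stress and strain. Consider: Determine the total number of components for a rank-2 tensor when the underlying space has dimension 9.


The number of components of a rank-r tensor in d dimensions is d^r.
Here d = 9 and r = 2.
9^2 = 81

81


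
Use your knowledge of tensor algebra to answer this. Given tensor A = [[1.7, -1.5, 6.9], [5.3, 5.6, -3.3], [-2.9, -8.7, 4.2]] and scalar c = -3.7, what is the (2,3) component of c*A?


Scalar multiplication: (cA)_{ij} = c * A_{ij}.
c = -3.7
A_{23} = -3.3
(cA)_{23} = -3.7 * -3.3 = 12.21

12.21


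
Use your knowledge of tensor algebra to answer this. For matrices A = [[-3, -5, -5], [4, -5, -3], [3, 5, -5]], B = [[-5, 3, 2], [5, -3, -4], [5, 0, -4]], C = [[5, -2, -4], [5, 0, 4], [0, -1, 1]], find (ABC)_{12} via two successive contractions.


(ABC)_{12} = sum_m (AB)_{1m} C_{m2}. First compute row 1 of AB.
(AB)_{11} = -3*-5 + -5*5 + -5*5 = -35
(AB)_{12} = -3*3 + -5*-3 + -5*0 = 6
(AB)_{13} = -3*2 + -5*-4 + -5*-4 = 34
Now contract with column 2 of C:
(AB)_{11} * C_{12} = -35 * -2 = 70
(AB)_{12} * C_{22} = 6 * 0 = 0
(AB)_{13} * C_{32} = 34 * -1 = -34
(ABC)_{12} = 70 + 0 + -34 = 36

36


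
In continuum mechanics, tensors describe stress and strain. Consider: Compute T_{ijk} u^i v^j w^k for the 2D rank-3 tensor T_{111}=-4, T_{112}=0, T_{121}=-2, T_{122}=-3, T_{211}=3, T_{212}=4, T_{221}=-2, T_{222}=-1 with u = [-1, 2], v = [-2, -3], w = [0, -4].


S = sum over i,j,k of T_{ijk} u_i v_j w_k. Expanding all 8 terms:
T_{111}*u_1*v_1*w_1 = -4*-1*-2*0 = 0  (running total: 0)
T_{112}*u_1*v_1*w_2 = 0*-1*-2*-4 = 0  (running total: 0)
T_{121}*u_1*v_2*w_1 = -2*-1*-3*0 = 0  (running total: 0)
T_{122}*u_1*v_2*w_2 = -3*-1*-3*-4 = 36  (running total: 36)
T_{211}*u_2*v_1*w_1 = 3*2*-2*0 = 0  (running total: 36)
T_{212}*u_2*v_1*w_2 = 4*2*-2*-4 = 64  (running total: 100)
T_{221}*u_2*v_2*w_1 = -2*2*-3*0 = 0  (running total: 100)
T_{222}*u_2*v_2*w_2 = -1*2*-3*-4 = -24  (running total: 76)
S = 76

76


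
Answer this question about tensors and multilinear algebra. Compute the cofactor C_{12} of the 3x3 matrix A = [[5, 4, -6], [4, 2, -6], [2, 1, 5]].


To find cofactor C_{12}, delete row 1 and column 2.
The resulting 2x2 submatrix is: [[4, -6], [2, 5]]
Minor M_{12} = 4*5 - -6*2
  = 20 - -12 = 32
Sign = (-1)^(1+2) = (-1)^3 = -1
Cofactor C_{12} = -1 * 32 = -32

-32


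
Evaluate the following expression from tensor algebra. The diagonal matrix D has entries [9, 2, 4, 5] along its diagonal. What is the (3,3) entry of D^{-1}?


For a diagonal matrix, the inverse has entries (D^{-1})_{ii} = 1/d_{ii}.
The diagonal entries are: d_{11} = 9, d_{22} = 2, d_{33} = 4, d_{44} = 5
We need (D^{-1})_{33} = 1/d_{33} = 1/4 = 1/4

1/4


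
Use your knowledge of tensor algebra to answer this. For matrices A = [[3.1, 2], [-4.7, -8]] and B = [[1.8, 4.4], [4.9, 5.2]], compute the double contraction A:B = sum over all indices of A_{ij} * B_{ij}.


A:B = sum over all i,j of A_{ij} * B_{ij}.
Row 1: 3.1*1.8=5.58, 2*4.4=8.8 => row sum = 14.38
Row 2: -4.7*4.9=-23.03, -8*5.2=-41.6 => row sum = -64.63
Total = 14.38 + -64.63 = -50.25

-50.25


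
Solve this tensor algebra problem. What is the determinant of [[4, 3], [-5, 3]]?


For a 2x2 matrix [[a, b], [c, d]], det = a*d - b*c.
a = 4, b = 3, c = -5, d = 3
a*d = 4 * 3 = 12
b*c = 3 * -5 = -15
det = 12 - -15 = 27

27


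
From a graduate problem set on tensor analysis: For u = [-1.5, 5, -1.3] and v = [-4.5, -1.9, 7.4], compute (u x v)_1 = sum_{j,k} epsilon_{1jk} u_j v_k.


(u x v)_1 = sum_{j,k} epsilon_{1jk} u_j v_k. Only permutations of (1,2,3) contribute; the two non-zero terms are:
eps_{123} u_2 v_3 = 1 * 5 * 7.4 = 37
eps_{132} u_3 v_2 = -1 * -1.3 * -1.9 = -2.47
(u x v)_1 = 34.53

34.53


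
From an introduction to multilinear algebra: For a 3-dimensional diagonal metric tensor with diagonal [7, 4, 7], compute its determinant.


For a diagonal metric, the determinant is the product of diagonal entries.
Diagonal entries: 7, 4, 7
det(g) = 7 * 4 * 7 = 196

196


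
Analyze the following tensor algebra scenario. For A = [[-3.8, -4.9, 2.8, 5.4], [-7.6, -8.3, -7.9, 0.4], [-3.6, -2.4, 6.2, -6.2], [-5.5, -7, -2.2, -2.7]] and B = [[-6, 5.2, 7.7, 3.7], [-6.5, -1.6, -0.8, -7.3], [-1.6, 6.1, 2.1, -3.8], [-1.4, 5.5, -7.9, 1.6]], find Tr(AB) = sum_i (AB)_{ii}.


Tr(AB) = sum_i (AB)_{ii} where (AB)_{ii} = sum_k A_{ik} B_{ki}.
(AB)_{11} = -3.8*-6 + -4.9*-6.5 + 2.8*-1.6 + 5.4*-1.4 = 42.61
(AB)_{22} = -7.6*5.2 + -8.3*-1.6 + -7.9*6.1 + 0.4*5.5 = -72.23
(AB)_{33} = -3.6*7.7 + -2.4*-0.8 + 6.2*2.1 + -6.2*-7.9 = 36.2
(AB)_{44} = -5.5*3.7 + -7*-7.3 + -2.2*-3.8 + -2.7*1.6 = 34.79
Tr(AB) = 42.61 + -72.23 + 36.2 + 34.79 = 41.37

41.37


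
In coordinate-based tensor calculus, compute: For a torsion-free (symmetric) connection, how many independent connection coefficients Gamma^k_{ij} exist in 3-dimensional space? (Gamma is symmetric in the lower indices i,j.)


Christoffel symbols Gamma^k_{ij} are symmetric in i,j, so there are d * d(d+1)/2 independent symbols.
d = 3
d(d+1)/2 = 3 * 4 / 2 = 6
Total = 3 * 6 = 18

18


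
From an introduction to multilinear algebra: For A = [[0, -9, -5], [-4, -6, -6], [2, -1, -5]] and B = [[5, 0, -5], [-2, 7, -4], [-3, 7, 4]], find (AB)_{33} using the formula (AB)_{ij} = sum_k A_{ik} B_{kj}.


(AB)_{ij} = sum_k A_{ik} B_{kj}.
For i=3, j=3:
A_{31} * B_{13} = 2 * -5 = -10
A_{32} * B_{23} = -1 * -4 = 4
A_{33} * B_{33} = -5 * 4 = -20
Sum = -10 + 4 + -20 = -26

-26


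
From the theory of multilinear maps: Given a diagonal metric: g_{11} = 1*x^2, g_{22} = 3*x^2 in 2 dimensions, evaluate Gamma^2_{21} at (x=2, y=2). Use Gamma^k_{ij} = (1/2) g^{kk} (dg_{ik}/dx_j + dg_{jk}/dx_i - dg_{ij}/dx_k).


For a diagonal metric, Gamma^k_{ij} = (1/2) g^{kk} (dg_{ik}/dx_j + dg_{jk}/dx_i - dg_{ij}/dx_k).
The metric is diagonal, so g_{ab} = 0 for a != b.
At the given point: g_{11} = 4, g_{22} = 12
g^{22} = 1/12
dg_{22}/dx_1 = dg_{22}/dx_1 = 12
dg_{12}/dx_2 = 0 (off-diagonal)
dg_{21}/dx_2 = 0 (off-diagonal)
Numerator = 12 + 0 - 0 = 12
Gamma^2_{21} = 12 / (2 * 12) = 1/2

1/2


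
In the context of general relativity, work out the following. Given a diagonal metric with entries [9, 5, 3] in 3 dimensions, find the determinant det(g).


For a diagonal metric, the determinant is the product of diagonal entries.
Diagonal entries: 9, 5, 3
det(g) = 9 * 5 * 3 = 135

135


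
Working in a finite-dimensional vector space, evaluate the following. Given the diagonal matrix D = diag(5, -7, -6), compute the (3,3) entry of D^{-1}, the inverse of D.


For a diagonal matrix, the inverse has entries (D^{-1})_{ii} = 1/d_{ii}.
The diagonal entries are: d_{11} = 5, d_{22} = -7, d_{33} = -6
We need (D^{-1})_{33} = 1/d_{33} = 1/-6 = -1/6

-1/6


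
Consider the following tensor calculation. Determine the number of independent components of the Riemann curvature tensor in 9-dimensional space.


The Riemann tensor in d dimensions has d^2(d^2 - 1)/12 independent components.
d = 9, so d^2 = 81
d^2 - 1 = 80
d^2(d^2 - 1) = 81 * 80 = 6480
Divide by 12: 6480 / 12 = 540

540


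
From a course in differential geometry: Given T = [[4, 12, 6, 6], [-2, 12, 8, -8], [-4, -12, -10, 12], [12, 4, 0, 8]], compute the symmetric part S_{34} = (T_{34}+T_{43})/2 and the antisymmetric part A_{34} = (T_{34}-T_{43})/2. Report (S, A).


T_{34} = 12
T_{43} = 0
S_{34} = (12 + 0)/2 = 12/2 = 6
A_{34} = (12 - 0)/2 = 12/2 = 6
Check: S + A = 6 + 6 = 12 = T_{34}.

(6, 6)


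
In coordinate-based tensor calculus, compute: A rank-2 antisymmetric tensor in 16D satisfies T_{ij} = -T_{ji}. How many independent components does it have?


An antisymmetric rank-2 tensor satisfies A_{ij} = -A_{ji}, so diagonal entries are zero.
The independent components are the upper-triangular entries: C(n, 2) = n(n-1)/2.
n = 16
C(16, 2) = 16 * 15 / 2 = 240 / 2 = 120

120


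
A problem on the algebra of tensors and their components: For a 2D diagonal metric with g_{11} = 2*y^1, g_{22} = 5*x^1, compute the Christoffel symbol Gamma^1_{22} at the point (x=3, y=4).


For a diagonal metric, Gamma^k_{ij} = (1/2) g^{kk} (dg_{ik}/dx_j + dg_{jk}/dx_i - dg_{ij}/dx_k).
The metric is diagonal, so g_{ab} = 0 for a != b.
At the given point: g_{11} = 8, g_{22} = 15
g^{11} = 1/8
dg_{21}/dx_2 = 0 (off-diagonal)
dg_{21}/dx_2 = 0 (off-diagonal)
dg_{22}/dx_1 = dg_{22}/dx_1 = 5
Numerator = 0 + 0 - 5 = -5
Gamma^1_{22} = -5 / (2 * 8) = -5/16

-5/16


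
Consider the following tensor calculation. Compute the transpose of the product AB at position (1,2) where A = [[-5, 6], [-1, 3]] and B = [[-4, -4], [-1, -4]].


(AB)^T_{ij} = (AB)_{ji} = sum_k A_{jk} B_{ki}.
For i=1, j=2 we need (AB)_{21}:
A_{21} * B_{11} = -1 * -4 = 4
A_{22} * B_{21} = 3 * -1 = -3
Sum = 4 + -3 = 1

1


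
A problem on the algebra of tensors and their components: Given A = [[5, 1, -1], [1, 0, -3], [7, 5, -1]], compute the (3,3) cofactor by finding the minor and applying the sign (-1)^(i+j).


To find cofactor C_{33}, delete row 3 and column 3.
The resulting 2x2 submatrix is: [[5, 1], [1, 0]]
Minor M_{33} = 5*0 - 1*1
  = 0 - 1 = -1
Sign = (-1)^(3+3) = (-1)^6 = 1
Cofactor C_{33} = 1 * -1 = -1

-1


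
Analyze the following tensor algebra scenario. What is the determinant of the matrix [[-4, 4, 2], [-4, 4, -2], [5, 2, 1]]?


Expanding along the first row, det(A) = a11*M_11 - a12*M_12 + a13*M_13, where M_1j is the (1,j) minor.
Minor M_11 = 4*1 - -2*2 = 8
Minor M_12 = -4*1 - -2*5 = 6
Minor M_13 = -4*2 - 4*5 = -28
det = -4*(8) - 4*(6) + 2*(-28)
    = -32 - 24 + -56
    = -112

-112


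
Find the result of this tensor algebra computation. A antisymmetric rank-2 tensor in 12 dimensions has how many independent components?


A antisymmetric rank-2 tensor in d dimensions has d(d-1)/2 independent components.
d = 12
d(d-1)/2 = 12 * 11 / 2 = 132 / 2 = 66

66


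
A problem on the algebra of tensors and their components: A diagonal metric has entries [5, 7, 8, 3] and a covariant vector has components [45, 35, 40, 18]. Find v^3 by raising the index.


To raise an index with a diagonal metric: v^i = v_i / g_{ii}.
For index 3: v_3 = 40, g_{33} = 8
v^3 = 40 / 8 = 5

5


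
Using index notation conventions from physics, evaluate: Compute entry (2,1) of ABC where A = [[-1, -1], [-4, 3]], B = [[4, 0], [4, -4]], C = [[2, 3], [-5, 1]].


(ABC)_{21} = sum_m (AB)_{2m} C_{m1}. First compute row 2 of AB.
(AB)_{21} = -4*4 + 3*4 = -4
(AB)_{22} = -4*0 + 3*-4 = -12
Now contract with column 1 of C:
(AB)_{21} * C_{11} = -4 * 2 = -8
(AB)_{22} * C_{21} = -12 * -5 = 60
(ABC)_{21} = -8 + 60 = 52

52


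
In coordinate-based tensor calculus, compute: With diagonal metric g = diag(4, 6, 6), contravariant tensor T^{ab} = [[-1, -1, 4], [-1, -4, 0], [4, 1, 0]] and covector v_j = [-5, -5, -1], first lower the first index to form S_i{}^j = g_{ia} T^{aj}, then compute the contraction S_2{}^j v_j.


Step 1: lower the first index. For a diagonal metric, g_{ia} T^{aj} = g_{ii} T^{ij} (no sum on i).
g_{22} = 6
S_2{}^1 = 6 * T^{21} = 6 * -1 = -6
S_2{}^2 = 6 * T^{22} = 6 * -4 = -24
S_2{}^3 = 6 * T^{23} = 6 * 0 = 0
Step 2: contract S_2{}^j with v_j.
S_2{}^1 * v_1 = -6 * -5 = 30
S_2{}^2 * v_2 = -24 * -5 = 120
S_2{}^3 * v_3 = 0 * -1 = 0
Result = 30 + 120 + 0 = 150

150


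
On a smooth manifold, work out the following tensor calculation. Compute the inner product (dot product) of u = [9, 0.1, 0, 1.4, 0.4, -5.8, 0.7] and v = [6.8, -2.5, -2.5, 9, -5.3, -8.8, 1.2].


The inner product u . v = sum of u_i * v_i.
Term-by-term: 9 * 6.8, 0.1 * -2.5, 0 * -2.5, 1.4 * 9, 0.4 * -5.3, -5.8 * -8.8, 0.7 * 1.2
Products: 61.2, -0.25, 0, 12.6, -2.12, 51.04, 0.84
Sum = 61.2 + -0.25 + 0 + 12.6 + -2.12 + 51.04 + 0.84 = 123.31

123.31


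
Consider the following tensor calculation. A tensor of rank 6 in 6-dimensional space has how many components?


The number of components of a rank-r tensor in d dimensions is d^r.
Here d = 6 and r = 6.
6^6 = 46656

46656


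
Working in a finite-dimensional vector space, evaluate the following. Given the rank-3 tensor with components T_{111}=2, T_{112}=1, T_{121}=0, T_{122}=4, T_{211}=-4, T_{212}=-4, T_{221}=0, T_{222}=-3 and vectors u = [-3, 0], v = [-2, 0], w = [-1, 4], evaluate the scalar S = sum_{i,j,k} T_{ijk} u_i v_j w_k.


S = sum over i,j,k of T_{ijk} u_i v_j w_k. Expanding all 8 terms:
T_{111}*u_1*v_1*w_1 = 2*-3*-2*-1 = -12  (running total: -12)
T_{112}*u_1*v_1*w_2 = 1*-3*-2*4 = 24  (running total: 12)
T_{121}*u_1*v_2*w_1 = 0*-3*0*-1 = 0  (running total: 12)
T_{122}*u_1*v_2*w_2 = 4*-3*0*4 = 0  (running total: 12)
T_{211}*u_2*v_1*w_1 = -4*0*-2*-1 = 0  (running total: 12)
T_{212}*u_2*v_1*w_2 = -4*0*-2*4 = 0  (running total: 12)
T_{221}*u_2*v_2*w_1 = 0*0*0*-1 = 0  (running total: 12)
T_{222}*u_2*v_2*w_2 = -3*0*0*4 = 0  (running total: 12)
S = 12

12


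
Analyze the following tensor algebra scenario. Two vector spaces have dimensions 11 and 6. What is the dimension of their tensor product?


The dimension of a tensor product is the product of dimensions.
dim(V) = 11, dim(W) = 6
dim(V (x) W) = 11 * 6 = 66

66


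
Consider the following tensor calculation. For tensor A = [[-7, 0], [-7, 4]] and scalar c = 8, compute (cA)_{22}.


Scalar multiplication: (cA)_{ij} = c * A_{ij}.
c = 8
A_{22} = 4
(cA)_{22} = 8 * 4 = 32

32


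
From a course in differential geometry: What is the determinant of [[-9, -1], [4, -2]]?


For a 2x2 matrix [[a, b], [c, d]], det = a*d - b*c.
a = -9, b = -1, c = 4, d = -2
a*d = -9 * -2 = 18
b*c = -1 * 4 = -4
det = 18 - -4 = 22

22


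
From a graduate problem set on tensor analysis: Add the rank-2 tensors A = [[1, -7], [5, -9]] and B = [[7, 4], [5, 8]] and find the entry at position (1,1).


Tensor addition is component-wise: (A + B)_{ij} = A_{ij} + B_{ij}.
A_{11} = 1
B_{11} = 7
(A + B)_{11} = 1 + 7 = 8

8


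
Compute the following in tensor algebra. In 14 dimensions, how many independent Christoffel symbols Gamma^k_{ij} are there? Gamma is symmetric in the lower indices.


Christoffel symbols Gamma^k_{ij} are symmetric in i,j, so there are d * d(d+1)/2 independent symbols.
d = 14
d(d+1)/2 = 14 * 15 / 2 = 105
Total = 14 * 105 = 1470

1470


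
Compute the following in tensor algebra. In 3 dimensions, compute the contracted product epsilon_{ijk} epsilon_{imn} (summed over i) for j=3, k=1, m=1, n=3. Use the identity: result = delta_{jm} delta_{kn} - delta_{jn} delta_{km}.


Using the identity: epsilon_{ijk} epsilon_{imn} = delta_{jm} delta_{kn} - delta_{jn} delta_{km}.
delta_{31} = 0
delta_{13} = 0
delta_{33} = 1
delta_{11} = 1
Result = 0 * 0 - 1 * 1 = 0 - 1 = -1

-1


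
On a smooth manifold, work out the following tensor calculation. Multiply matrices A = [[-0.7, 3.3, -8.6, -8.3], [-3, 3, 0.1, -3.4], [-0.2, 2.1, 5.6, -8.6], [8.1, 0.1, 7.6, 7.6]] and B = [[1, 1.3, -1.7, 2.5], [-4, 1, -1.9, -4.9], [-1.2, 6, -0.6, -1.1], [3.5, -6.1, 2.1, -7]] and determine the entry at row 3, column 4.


(AB)_{ij} = sum_k A_{ik} B_{kj}.
For i=3, j=4:
A_{31} * B_{14} = -0.2 * 2.5 = -0.5
A_{32} * B_{24} = 2.1 * -4.9 = -10.29
A_{33} * B_{34} = 5.6 * -1.1 = -6.16
A_{34} * B_{44} = -8.6 * -7 = 60.2
Sum = -0.5 + -10.29 + -6.16 + 60.2 = 43.25

43.25


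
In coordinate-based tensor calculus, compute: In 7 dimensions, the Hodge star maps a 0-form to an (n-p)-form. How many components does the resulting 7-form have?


The Hodge dual of a p-form on an n-dimensional manifold is an (n-p)-form.
n = 7, p = 0, so dual degree = 7 - 0 = 7
The number of components is C(n, n-p) = C(7, 7) = 1

1


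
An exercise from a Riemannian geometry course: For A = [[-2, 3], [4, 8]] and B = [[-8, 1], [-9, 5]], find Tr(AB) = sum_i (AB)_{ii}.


Tr(AB) = sum_i (AB)_{ii} where (AB)_{ii} = sum_k A_{ik} B_{ki}.
(AB)_{11} = -2*-8 + 3*-9 = -11
(AB)_{22} = 4*1 + 8*5 = 44
Tr(AB) = -11 + 44 = 33

33


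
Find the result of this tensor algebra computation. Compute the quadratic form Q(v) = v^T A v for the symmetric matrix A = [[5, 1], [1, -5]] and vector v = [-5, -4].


First compute Av:
(Av)_1 = 5*-5 + 1*-4 = -29
(Av)_2 = 1*-5 + -5*-4 = 15
Av = [-29, 15]
Then v^T (Av) = -5*-29 + -4*15
= 145 + -60 = 85

85


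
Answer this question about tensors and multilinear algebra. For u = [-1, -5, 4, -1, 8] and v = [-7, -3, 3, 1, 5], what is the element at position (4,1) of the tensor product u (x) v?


The outer product entry T_{ij} = u_i * v_j.
We need i=4, j=1.
u_4 = -1, v_1 = -7
T_{4,1} = -1 * -7 = 7

7


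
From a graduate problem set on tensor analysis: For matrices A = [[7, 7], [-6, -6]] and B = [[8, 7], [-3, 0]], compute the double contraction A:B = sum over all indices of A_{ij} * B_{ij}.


A:B = sum over all i,j of A_{ij} * B_{ij}.
Row 1: 7*8=56, 7*7=49 => row sum = 105
Row 2: -6*-3=18, -6*0=0 => row sum = 18
Total = 105 + 18 = 123

123


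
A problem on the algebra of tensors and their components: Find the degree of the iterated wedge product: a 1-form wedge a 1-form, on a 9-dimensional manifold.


The degree of a wedge product is the sum of the degrees of the individual forms.
Degrees: 1, 1
Total degree = 1 + 1 = 2

2


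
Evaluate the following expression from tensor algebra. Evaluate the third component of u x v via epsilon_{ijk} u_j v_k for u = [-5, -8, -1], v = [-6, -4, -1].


(u x v)_3 = sum_{j,k} epsilon_{3jk} u_j v_k. Only permutations of (1,2,3) contribute; the two non-zero terms are:
eps_{312} u_1 v_2 = 1 * -5 * -4 = 20
eps_{321} u_2 v_1 = -1 * -8 * -6 = -48
(u x v)_3 = -28

-28


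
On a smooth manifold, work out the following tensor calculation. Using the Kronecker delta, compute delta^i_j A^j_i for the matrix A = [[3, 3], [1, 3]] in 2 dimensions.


The contraction (trace) of a rank-2 tensor is the sum of its diagonal elements.
Diagonal entries: A[1,1] = 3, A[2,2] = 3
Tr(A) = 3 + 3 = 6

6


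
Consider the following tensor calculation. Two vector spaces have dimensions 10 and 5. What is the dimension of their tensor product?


The dimension of a tensor product is the product of dimensions.
dim(V) = 10, dim(W) = 5
dim(V (x) W) = 10 * 5 = 50

50


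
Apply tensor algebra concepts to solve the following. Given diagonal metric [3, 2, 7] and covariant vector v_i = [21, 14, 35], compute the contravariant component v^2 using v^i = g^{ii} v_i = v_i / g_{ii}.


To raise an index with a diagonal metric: v^i = v_i / g_{ii}.
For index 2: v_2 = 14, g_{22} = 2
v^2 = 14 / 2 = 7

7


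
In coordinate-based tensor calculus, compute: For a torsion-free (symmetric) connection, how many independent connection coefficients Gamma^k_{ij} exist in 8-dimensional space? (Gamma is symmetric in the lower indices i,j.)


Christoffel symbols Gamma^k_{ij} are symmetric in i,j, so there are d * d(d+1)/2 independent symbols.
d = 8
d(d+1)/2 = 8 * 9 / 2 = 36
Total = 8 * 36 = 288

288


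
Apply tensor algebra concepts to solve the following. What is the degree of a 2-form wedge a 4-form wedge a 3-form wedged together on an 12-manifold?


The degree of a wedge product is the sum of the degrees of the individual forms.
Degrees: 2, 4, 3
Total degree = 2 + 4 + 3 = 9

9


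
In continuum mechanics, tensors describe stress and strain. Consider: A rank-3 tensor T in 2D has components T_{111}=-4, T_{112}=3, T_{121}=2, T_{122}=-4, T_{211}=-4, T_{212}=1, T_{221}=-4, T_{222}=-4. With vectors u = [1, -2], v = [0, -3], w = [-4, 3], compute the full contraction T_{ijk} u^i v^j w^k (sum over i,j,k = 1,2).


S = sum over i,j,k of T_{ijk} u_i v_j w_k. Expanding all 8 terms:
T_{111}*u_1*v_1*w_1 = -4*1*0*-4 = 0  (running total: 0)
T_{112}*u_1*v_1*w_2 = 3*1*0*3 = 0  (running total: 0)
T_{121}*u_1*v_2*w_1 = 2*1*-3*-4 = 24  (running total: 24)
T_{122}*u_1*v_2*w_2 = -4*1*-3*3 = 36  (running total: 60)
T_{211}*u_2*v_1*w_1 = -4*-2*0*-4 = 0  (running total: 60)
T_{212}*u_2*v_1*w_2 = 1*-2*0*3 = 0  (running total: 60)
T_{221}*u_2*v_2*w_1 = -4*-2*-3*-4 = 96  (running total: 156)
T_{222}*u_2*v_2*w_2 = -4*-2*-3*3 = -72  (running total: 84)
S = 84

84


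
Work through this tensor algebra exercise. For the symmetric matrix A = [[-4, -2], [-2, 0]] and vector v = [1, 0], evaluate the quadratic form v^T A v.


First compute Av:
(Av)_1 = -4*1 + -2*0 = -4
(Av)_2 = -2*1 + 0*0 = -2
Av = [-4, -2]
Then v^T (Av) = 1*-4 + 0*-2
= -4 + 0 = -4

-4


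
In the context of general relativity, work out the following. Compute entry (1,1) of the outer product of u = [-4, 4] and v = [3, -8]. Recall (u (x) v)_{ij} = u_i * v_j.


The outer product entry T_{ij} = u_i * v_j.
We need i=1, j=1.
u_1 = -4, v_1 = 3
T_{1,1} = -4 * 3 = -12

-12


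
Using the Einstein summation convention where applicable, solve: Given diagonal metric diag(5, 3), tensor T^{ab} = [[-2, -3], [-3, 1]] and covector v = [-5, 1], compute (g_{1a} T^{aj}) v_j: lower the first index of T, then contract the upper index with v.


Step 1: lower the first index. For a diagonal metric, g_{ia} T^{aj} = g_{ii} T^{ij} (no sum on i).
g_{11} = 5
S_1{}^1 = 5 * T^{11} = 5 * -2 = -10
S_1{}^2 = 5 * T^{12} = 5 * -3 = -15
Step 2: contract S_1{}^j with v_j.
S_1{}^1 * v_1 = -10 * -5 = 50
S_1{}^2 * v_2 = -15 * 1 = -15
Result = 50 + -15 = 35

35


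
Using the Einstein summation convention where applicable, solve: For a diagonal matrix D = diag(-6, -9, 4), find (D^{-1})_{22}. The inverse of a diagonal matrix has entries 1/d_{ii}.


For a diagonal matrix, the inverse has entries (D^{-1})_{ii} = 1/d_{ii}.
The diagonal entries are: d_{11} = -6, d_{22} = -9, d_{33} = 4
We need (D^{-1})_{22} = 1/d_{22} = 1/-9 = -1/9

-1/9


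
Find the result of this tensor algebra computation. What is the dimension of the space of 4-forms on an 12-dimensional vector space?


The dimension of the space of p-forms on an n-dimensional space is C(n, p).
n = 12, p = 4
C(12, 4) = 12! / (4! * 8!) = 495

495


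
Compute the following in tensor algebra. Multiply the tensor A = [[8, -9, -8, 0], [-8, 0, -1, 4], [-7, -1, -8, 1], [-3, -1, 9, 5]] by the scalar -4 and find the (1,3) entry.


Scalar multiplication: (cA)_{ij} = c * A_{ij}.
c = -4
A_{13} = -8
(cA)_{13} = -4 * -8 = 32

32


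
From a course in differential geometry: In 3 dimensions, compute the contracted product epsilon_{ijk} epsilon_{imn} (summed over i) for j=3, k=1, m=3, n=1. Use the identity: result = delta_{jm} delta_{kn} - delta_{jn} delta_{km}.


Using the identity: epsilon_{ijk} epsilon_{imn} = delta_{jm} delta_{kn} - delta_{jn} delta_{km}.
delta_{33} = 1
delta_{11} = 1
delta_{31} = 0
delta_{13} = 0
Result = 1 * 1 - 0 * 0 = 1 - 0 = 1

1


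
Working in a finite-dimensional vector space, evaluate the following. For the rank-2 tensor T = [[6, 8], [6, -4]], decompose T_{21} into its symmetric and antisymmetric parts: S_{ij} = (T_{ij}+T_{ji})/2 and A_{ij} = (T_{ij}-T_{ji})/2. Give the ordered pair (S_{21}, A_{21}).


T_{21} = 6
T_{12} = 8
S_{21} = (6 + 8)/2 = 14/2 = 7
A_{21} = (6 - 8)/2 = -2/2 = -1
Check: S + A = 7 + -1 = 6 = T_{21}.

(7, -1)


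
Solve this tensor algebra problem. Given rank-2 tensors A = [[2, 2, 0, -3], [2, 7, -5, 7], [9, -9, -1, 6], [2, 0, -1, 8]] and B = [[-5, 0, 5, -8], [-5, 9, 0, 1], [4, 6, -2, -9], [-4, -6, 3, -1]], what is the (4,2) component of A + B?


Tensor addition is component-wise: (A + B)_{ij} = A_{ij} + B_{ij}.
A_{42} = 0
B_{42} = -6
(A + B)_{42} = 0 + -6 = -6

-6


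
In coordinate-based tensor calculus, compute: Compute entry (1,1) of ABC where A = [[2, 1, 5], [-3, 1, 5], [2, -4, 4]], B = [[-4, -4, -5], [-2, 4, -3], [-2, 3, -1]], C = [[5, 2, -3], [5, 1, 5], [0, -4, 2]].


(ABC)_{11} = sum_m (AB)_{1m} C_{m1}. First compute row 1 of AB.
(AB)_{11} = 2*-4 + 1*-2 + 5*-2 = -20
(AB)_{12} = 2*-4 + 1*4 + 5*3 = 11
(AB)_{13} = 2*-5 + 1*-3 + 5*-1 = -18
Now contract with column 1 of C:
(AB)_{11} * C_{11} = -20 * 5 = -100
(AB)_{12} * C_{21} = 11 * 5 = 55
(AB)_{13} * C_{31} = -18 * 0 = 0
(ABC)_{11} = -100 + 55 + 0 = -45

-45


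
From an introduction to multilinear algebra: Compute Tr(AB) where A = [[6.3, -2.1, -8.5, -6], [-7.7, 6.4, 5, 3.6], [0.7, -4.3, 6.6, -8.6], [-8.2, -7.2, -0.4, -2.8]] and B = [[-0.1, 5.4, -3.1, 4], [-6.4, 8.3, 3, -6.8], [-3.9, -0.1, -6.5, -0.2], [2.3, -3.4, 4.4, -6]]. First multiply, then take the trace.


Tr(AB) = sum_i (AB)_{ii} where (AB)_{ii} = sum_k A_{ik} B_{ki}.
(AB)_{11} = 6.3*-0.1 + -2.1*-6.4 + -8.5*-3.9 + -6*2.3 = 32.16
(AB)_{22} = -7.7*5.4 + 6.4*8.3 + 5*-0.1 + 3.6*-3.4 = -1.2
(AB)_{33} = 0.7*-3.1 + -4.3*3 + 6.6*-6.5 + -8.6*4.4 = -95.81
(AB)_{44} = -8.2*4 + -7.2*-6.8 + -0.4*-0.2 + -2.8*-6 = 33.04
Tr(AB) = 32.16 + -1.2 + -95.81 + 33.04 = -31.81

-31.81


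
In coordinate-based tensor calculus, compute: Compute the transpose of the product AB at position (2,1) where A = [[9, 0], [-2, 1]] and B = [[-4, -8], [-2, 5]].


(AB)^T_{ij} = (AB)_{ji} = sum_k A_{jk} B_{ki}.
For i=2, j=1 we need (AB)_{12}:
A_{11} * B_{12} = 9 * -8 = -72
A_{12} * B_{22} = 0 * 5 = 0
Sum = -72 + 0 = -72

-72


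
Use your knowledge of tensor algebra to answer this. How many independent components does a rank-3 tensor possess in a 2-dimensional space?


The number of components of a rank-r tensor in d dimensions is d^r.
Here d = 2 and r = 3.
2^3 = 8

8


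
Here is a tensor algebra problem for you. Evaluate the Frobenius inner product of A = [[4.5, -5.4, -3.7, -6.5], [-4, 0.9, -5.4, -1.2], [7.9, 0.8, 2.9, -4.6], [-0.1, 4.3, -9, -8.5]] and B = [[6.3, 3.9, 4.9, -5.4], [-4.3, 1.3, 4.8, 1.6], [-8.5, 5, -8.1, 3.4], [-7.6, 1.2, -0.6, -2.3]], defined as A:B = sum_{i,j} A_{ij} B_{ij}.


A:B = sum over all i,j of A_{ij} * B_{ij}.
Row 1: 4.5*6.3=28.35, -5.4*3.9=-21.06, -3.7*4.9=-18.13, -6.5*-5.4=35.1 => row sum = 24.26
Row 2: -4*-4.3=17.2, 0.9*1.3=1.17, -5.4*4.8=-25.92, -1.2*1.6=-1.92 => row sum = -9.47
Row 3: 7.9*-8.5=-67.15, 0.8*5=4, 2.9*-8.1=-23.49, -4.6*3.4=-15.64 => row sum = -102.28
Row 4: -0.1*-7.6=0.76, 4.3*1.2=5.16, -9*-0.6=5.4, -8.5*-2.3=19.55 => row sum = 30.87
Total = 24.26 + -9.47 + -102.28 + 30.87 = -56.62

-56.62


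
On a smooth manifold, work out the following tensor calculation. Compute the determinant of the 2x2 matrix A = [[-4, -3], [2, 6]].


For a 2x2 matrix [[a, b], [c, d]], det = a*d - b*c.
a = -4, b = -3, c = 2, d = 6
a*d = -4 * 6 = -24
b*c = -3 * 2 = -6
det = -24 - -6 = -18

-18


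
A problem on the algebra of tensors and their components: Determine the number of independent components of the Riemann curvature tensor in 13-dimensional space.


The Riemann tensor in d dimensions has d^2(d^2 - 1)/12 independent components.
d = 13, so d^2 = 169
d^2 - 1 = 168
d^2(d^2 - 1) = 169 * 168 = 28392
Divide by 12: 28392 / 12 = 2366

2366


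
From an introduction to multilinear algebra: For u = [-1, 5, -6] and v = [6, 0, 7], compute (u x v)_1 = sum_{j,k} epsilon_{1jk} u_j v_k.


(u x v)_1 = sum_{j,k} epsilon_{1jk} u_j v_k. Only permutations of (1,2,3) contribute; the two non-zero terms are:
eps_{123} u_2 v_3 = 1 * 5 * 7 = 35
eps_{132} u_3 v_2 = -1 * -6 * 0 = 0
(u x v)_1 = 35

35


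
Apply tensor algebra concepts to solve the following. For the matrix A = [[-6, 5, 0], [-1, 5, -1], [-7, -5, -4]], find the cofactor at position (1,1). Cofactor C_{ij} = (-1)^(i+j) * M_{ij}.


To find cofactor C_{11}, delete row 1 and column 1.
The resulting 2x2 submatrix is: [[5, -1], [-5, -4]]
Minor M_{11} = 5*-4 - -1*-5
  = -20 - 5 = -25
Sign = (-1)^(1+1) = (-1)^2 = 1
Cofactor C_{11} = 1 * -25 = -25

-25


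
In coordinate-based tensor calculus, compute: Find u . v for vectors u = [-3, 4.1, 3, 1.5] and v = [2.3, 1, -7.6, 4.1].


The inner product u . v = sum of u_i * v_i.
Term-by-term: -3 * 2.3, 4.1 * 1, 3 * -7.6, 1.5 * 4.1
Products: -6.9, 4.1, -22.8, 6.15
Sum = -6.9 + 4.1 + -22.8 + 6.15 = -19.45

-19.45


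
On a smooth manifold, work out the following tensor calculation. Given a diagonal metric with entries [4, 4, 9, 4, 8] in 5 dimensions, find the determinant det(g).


For a diagonal metric, the determinant is the product of diagonal entries.
Diagonal entries: 4, 4, 9, 4, 8
det(g) = 4 * 4 * 9 * 4 * 8 = 4608

4608


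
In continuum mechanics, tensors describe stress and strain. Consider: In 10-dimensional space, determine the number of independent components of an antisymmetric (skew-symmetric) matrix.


An antisymmetric rank-2 tensor satisfies A_{ij} = -A_{ji}, so diagonal entries are zero.
The independent components are the upper-triangular entries: C(n, 2) = n(n-1)/2.
n = 10
C(10, 2) = 10 * 9 / 2 = 90 / 2 = 45

45


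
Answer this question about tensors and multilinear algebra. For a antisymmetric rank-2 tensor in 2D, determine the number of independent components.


A antisymmetric rank-2 tensor in d dimensions has d(d-1)/2 independent components.
d = 2
d(d-1)/2 = 2 * 1 / 2 = 2 / 2 = 1

1


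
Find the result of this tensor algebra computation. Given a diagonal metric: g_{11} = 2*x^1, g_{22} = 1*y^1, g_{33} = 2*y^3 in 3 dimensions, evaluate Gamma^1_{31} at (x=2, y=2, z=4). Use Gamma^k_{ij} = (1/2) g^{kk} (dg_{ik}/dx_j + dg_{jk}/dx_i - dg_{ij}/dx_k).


For a diagonal metric, Gamma^k_{ij} = (1/2) g^{kk} (dg_{ik}/dx_j + dg_{jk}/dx_i - dg_{ij}/dx_k).
The metric is diagonal, so g_{ab} = 0 for a != b.
At the given point: g_{11} = 4, g_{22} = 2, g_{33} = 16
g^{11} = 1/4
dg_{31}/dx_1 = 0 (off-diagonal)
dg_{11}/dx_3 = dg_{11}/dx_3 = 0
dg_{31}/dx_1 = 0 (off-diagonal)
Numerator = 0 + 0 - 0 = 0
Gamma^1_{31} = 0 / (2 * 4) = 0

0


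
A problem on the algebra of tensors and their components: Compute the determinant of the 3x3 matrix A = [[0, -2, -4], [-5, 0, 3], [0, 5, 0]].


Expanding along the first row, det(A) = a11*M_11 - a12*M_12 + a13*M_13, where M_1j is the (1,j) minor.
Minor M_11 = 0*0 - 3*5 = -15
Minor M_12 = -5*0 - 3*0 = 0
Minor M_13 = -5*5 - 0*0 = -25
det = 0*(-15) - -2*(0) + -4*(-25)
    = 0 - 0 + 100
    = 100

100


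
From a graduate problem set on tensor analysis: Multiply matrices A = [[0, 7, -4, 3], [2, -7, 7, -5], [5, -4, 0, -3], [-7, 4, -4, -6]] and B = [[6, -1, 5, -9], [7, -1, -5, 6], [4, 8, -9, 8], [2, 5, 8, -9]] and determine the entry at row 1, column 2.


(AB)_{ij} = sum_k A_{ik} B_{kj}.
For i=1, j=2:
A_{11} * B_{12} = 0 * -1 = 0
A_{12} * B_{22} = 7 * -1 = -7
A_{13} * B_{32} = -4 * 8 = -32
A_{14} * B_{42} = 3 * 5 = 15
Sum = 0 + -7 + -32 + 15 = -24

-24


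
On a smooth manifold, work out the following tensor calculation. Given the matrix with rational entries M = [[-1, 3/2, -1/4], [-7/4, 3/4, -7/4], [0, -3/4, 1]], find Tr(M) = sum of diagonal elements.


The trace is the sum of diagonal entries.
Diagonal: M[1,1] = -1, M[2,2] = 3/4, M[3,3] = 1
Tr(M) = -1 + 3/4 + 1
Computing step by step:
After adding M[1,1]: -1
After adding M[2,2]: -1/4
After adding M[3,3]: 3/4
Tr(M) = 3/4

3/4


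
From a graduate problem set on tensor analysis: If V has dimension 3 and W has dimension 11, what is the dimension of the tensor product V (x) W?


The dimension of a tensor product is the product of dimensions.
dim(V) = 3, dim(W) = 11
dim(V (x) W) = 3 * 11 = 33

33


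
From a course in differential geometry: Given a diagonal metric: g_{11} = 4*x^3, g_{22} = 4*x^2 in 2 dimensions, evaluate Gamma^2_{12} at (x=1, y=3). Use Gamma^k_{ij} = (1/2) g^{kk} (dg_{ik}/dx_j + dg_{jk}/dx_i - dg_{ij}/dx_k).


For a diagonal metric, Gamma^k_{ij} = (1/2) g^{kk} (dg_{ik}/dx_j + dg_{jk}/dx_i - dg_{ij}/dx_k).
The metric is diagonal, so g_{ab} = 0 for a != b.
At the given point: g_{11} = 4, g_{22} = 4
g^{22} = 1/4
dg_{12}/dx_2 = 0 (off-diagonal)
dg_{22}/dx_1 = dg_{22}/dx_1 = 8
dg_{12}/dx_2 = 0 (off-diagonal)
Numerator = 0 + 8 - 0 = 8
Gamma^2_{12} = 8 / (2 * 4) = 1

1


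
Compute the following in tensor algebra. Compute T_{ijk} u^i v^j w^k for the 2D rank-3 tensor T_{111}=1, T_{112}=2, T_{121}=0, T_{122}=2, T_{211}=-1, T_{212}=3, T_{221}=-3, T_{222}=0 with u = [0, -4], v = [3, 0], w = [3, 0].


S = sum over i,j,k of T_{ijk} u_i v_j w_k. Expanding all 8 terms:
T_{111}*u_1*v_1*w_1 = 1*0*3*3 = 0  (running total: 0)
T_{112}*u_1*v_1*w_2 = 2*0*3*0 = 0  (running total: 0)
T_{121}*u_1*v_2*w_1 = 0*0*0*3 = 0  (running total: 0)
T_{122}*u_1*v_2*w_2 = 2*0*0*0 = 0  (running total: 0)
T_{211}*u_2*v_1*w_1 = -1*-4*3*3 = 36  (running total: 36)
T_{212}*u_2*v_1*w_2 = 3*-4*3*0 = 0  (running total: 36)
T_{221}*u_2*v_2*w_1 = -3*-4*0*3 = 0  (running total: 36)
T_{222}*u_2*v_2*w_2 = 0*-4*0*0 = 0  (running total: 36)
S = 36

36


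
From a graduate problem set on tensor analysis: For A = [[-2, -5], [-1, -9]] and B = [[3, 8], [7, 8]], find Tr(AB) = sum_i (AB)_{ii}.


Tr(AB) = sum_i (AB)_{ii} where (AB)_{ii} = sum_k A_{ik} B_{ki}.
(AB)_{11} = -2*3 + -5*7 = -41
(AB)_{22} = -1*8 + -9*8 = -80
Tr(AB) = -41 + -80 = -121

-121


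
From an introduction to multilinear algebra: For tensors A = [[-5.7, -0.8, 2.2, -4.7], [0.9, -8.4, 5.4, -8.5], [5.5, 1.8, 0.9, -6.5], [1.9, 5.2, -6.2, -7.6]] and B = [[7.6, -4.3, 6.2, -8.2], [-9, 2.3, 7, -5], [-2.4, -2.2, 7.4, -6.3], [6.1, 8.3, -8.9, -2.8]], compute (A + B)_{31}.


Tensor addition is component-wise: (A + B)_{ij} = A_{ij} + B_{ij}.
A_{31} = 5.5
B_{31} = -2.4
(A + B)_{31} = 5.5 + -2.4 = 3.1

3.1


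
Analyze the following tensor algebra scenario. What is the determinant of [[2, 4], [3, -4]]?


For a 2x2 matrix [[a, b], [c, d]], det = a*d - b*c.
a = 2, b = 4, c = 3, d = -4
a*d = 2 * -4 = -8
b*c = 4 * 3 = 12
det = -8 - 12 = -20

-20


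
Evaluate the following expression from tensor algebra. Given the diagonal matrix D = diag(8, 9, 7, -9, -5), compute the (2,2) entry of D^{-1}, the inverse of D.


For a diagonal matrix, the inverse has entries (D^{-1})_{ii} = 1/d_{ii}.
The diagonal entries are: d_{11} = 8, d_{22} = 9, d_{33} = 7, d_{44} = -9, d_{55} = -5
We need (D^{-1})_{22} = 1/d_{22} = 1/9 = 1/9

1/9
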